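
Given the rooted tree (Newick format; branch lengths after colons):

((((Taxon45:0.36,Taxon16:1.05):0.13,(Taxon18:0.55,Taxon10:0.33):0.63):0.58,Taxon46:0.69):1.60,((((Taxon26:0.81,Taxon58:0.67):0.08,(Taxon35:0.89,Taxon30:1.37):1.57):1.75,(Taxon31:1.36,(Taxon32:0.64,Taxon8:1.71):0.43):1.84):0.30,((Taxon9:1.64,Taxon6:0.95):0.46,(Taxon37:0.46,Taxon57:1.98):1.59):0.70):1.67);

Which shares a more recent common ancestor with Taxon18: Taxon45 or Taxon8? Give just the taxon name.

The MRCA of Taxon18 and Taxon45 subtends ((Taxon45,Taxon16),(Taxon18,Taxon10)) (4 taxa).
The MRCA of Taxon18 and Taxon8 is the root, subtending the entire tree (16 taxa).
The first is nested inside the second, so Taxon18 shares a more recent common ancestor with Taxon45.

Taxon45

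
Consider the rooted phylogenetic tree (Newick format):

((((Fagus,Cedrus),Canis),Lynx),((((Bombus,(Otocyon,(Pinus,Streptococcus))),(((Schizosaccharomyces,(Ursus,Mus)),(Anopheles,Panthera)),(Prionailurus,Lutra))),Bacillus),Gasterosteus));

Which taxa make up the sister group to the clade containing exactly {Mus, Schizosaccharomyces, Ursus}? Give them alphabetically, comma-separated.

The clade containing exactly {Mus, Schizosaccharomyces, Ursus} attaches to the tree at the node subtending ((Schizosaccharomyces,(Ursus,Mus)),(Anopheles,Panthera)).
The other lineage descending from that same node — the sister group — is (Anopheles,Panthera); its 2 tips in alphabetical order are the answer.

Anopheles, Panthera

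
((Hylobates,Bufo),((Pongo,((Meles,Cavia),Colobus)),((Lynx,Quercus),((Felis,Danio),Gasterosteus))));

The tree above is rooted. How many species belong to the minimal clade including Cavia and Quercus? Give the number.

The MRCA of Cavia and Quercus is the node subtending ((Pongo,((Meles,Cavia),Colobus)),((Lynx,Quercus),((Felis,Danio),Gasterosteus))).
That clade contains 9 terminal taxa: Cavia, Colobus, Danio, Felis, Gasterosteus, Lynx, Meles, Pongo, Quercus.

9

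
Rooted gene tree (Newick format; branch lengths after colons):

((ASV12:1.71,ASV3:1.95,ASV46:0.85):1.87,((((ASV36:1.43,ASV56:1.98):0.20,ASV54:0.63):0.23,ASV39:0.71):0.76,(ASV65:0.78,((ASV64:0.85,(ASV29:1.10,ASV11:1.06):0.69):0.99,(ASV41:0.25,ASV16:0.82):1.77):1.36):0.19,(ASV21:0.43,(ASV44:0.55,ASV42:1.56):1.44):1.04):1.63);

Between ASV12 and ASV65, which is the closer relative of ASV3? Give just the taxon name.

The MRCA of ASV3 and ASV12 subtends (ASV12,ASV3,ASV46) (3 taxa).
The MRCA of ASV3 and ASV65 is the root, subtending the entire tree (16 taxa).
The first is nested inside the second, so ASV3 shares a more recent common ancestor with ASV12.

ASV12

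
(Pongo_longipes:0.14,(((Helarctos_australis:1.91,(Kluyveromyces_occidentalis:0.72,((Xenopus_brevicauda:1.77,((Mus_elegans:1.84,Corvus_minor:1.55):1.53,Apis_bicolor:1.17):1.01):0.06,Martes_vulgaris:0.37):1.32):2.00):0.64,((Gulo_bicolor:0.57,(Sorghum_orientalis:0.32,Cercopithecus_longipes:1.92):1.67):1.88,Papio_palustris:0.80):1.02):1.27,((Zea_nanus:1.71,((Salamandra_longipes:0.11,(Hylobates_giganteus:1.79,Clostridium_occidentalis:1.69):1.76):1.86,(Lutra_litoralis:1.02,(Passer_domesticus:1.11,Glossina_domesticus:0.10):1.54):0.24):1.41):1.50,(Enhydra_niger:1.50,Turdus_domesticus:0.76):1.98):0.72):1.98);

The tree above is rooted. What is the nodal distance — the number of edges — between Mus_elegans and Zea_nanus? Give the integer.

11

The MRCA of Mus_elegans and Zea_nanus is the node subtending (((Helarctos_australis,(Kluyveromyces_occidentalis,((Xenopus_brevicauda,((Mus_elegans,Corvus_minor),Apis_bicolor)),Martes_vulgaris))),((Gulo_bicolor,(Sorghum_orientalis,Cercopithecus_longipes)),Papio_palustris)),((Zea_nanus,((Salamandra_longipes,(Hylobates_giganteus,Clostridium_occidentalis)),(Lutra_litoralis,(Passer_domesticus,Glossina_domesticus)))),(Enhydra_niger,Turdus_domesticus))).
From Mus_elegans up to that node: 8 branches. From Zea_nanus up to the same node: 3 branches. Total: 8 + 3 = 11.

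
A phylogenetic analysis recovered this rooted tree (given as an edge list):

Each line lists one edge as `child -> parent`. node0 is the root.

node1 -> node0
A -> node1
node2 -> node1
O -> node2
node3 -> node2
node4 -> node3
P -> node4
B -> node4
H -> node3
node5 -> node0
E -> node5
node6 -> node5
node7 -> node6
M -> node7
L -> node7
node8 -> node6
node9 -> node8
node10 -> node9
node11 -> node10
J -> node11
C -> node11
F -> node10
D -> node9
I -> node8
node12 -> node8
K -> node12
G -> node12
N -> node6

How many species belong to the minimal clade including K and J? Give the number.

The MRCA of K and J is the node subtending ((((J,C),F),D),I,(K,G)).
That clade contains 7 terminal taxa: C, D, F, G, I, J, K.

7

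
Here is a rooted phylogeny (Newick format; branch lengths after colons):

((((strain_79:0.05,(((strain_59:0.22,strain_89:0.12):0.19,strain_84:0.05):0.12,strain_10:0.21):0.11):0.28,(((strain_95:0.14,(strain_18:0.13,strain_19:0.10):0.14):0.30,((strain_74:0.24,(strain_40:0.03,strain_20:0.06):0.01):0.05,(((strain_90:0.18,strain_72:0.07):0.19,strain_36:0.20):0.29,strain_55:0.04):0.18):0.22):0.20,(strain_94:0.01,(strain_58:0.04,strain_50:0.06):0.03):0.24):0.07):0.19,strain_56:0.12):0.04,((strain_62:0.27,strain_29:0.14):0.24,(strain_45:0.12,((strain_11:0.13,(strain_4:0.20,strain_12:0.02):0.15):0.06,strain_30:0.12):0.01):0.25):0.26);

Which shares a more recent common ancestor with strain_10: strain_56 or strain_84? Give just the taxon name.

strain_84

The MRCA of strain_10 and strain_84 subtends (((strain_59,strain_89),strain_84),strain_10) (4 taxa).
The MRCA of strain_10 and strain_56 subtends (((strain_79,(((strain_59,strain_89),strain_84),strain_10)),(((strain_95,(strain_18,strain_19)),((strain_74,(strain_40,strain_20)),(((strain_90,strain_72),strain_36),strain_55))),(strain_94,(strain_58,strain_50)))),strain_56) (19 taxa).
The first is nested inside the second, so strain_10 shares a more recent common ancestor with strain_84.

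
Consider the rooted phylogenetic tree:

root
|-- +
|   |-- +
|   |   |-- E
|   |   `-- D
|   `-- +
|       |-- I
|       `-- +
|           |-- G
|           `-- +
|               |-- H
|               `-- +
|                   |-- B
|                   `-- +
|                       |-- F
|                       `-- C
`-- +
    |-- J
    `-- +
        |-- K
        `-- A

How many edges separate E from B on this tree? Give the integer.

7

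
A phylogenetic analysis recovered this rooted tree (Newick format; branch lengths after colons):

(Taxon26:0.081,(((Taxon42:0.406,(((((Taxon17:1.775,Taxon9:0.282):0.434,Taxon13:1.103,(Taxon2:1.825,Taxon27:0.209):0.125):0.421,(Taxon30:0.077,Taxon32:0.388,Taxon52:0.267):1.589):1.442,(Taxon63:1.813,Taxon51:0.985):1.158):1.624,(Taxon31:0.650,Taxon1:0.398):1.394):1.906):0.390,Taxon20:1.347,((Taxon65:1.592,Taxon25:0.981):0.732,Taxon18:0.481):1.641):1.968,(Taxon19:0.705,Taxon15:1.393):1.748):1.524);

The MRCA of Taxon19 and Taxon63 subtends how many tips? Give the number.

The MRCA of Taxon19 and Taxon63 is the node subtending (((Taxon42,(((((Taxon17,Taxon9),Taxon13,(Taxon2,Taxon27)),(Taxon30,Taxon32,Taxon52)),(Taxon63,Taxon51)),(Taxon31,Taxon1))),Taxon20,((Taxon65,Taxon25),Taxon18)),(Taxon19,Taxon15)).
That clade contains 19 terminal taxa: Taxon1, Taxon13, Taxon15, Taxon17, Taxon18, Taxon19, Taxon2, Taxon20, Taxon25, Taxon27, Taxon30, Taxon31, Taxon32, Taxon42, Taxon51, Taxon52, Taxon63, Taxon65, Taxon9.

19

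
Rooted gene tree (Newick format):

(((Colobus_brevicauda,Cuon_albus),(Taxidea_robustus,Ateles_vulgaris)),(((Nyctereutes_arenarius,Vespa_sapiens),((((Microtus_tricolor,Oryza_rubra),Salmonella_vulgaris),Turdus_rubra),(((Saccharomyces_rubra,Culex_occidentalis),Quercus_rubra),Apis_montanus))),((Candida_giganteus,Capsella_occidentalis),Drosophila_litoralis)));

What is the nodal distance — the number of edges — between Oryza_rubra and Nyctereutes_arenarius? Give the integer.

7

The MRCA of Oryza_rubra and Nyctereutes_arenarius is the node subtending ((Nyctereutes_arenarius,Vespa_sapiens),((((Microtus_tricolor,Oryza_rubra),Salmonella_vulgaris),Turdus_rubra),(((Saccharomyces_rubra,Culex_occidentalis),Quercus_rubra),Apis_montanus))).
From Oryza_rubra up to that node: 5 branches. From Nyctereutes_arenarius up to the same node: 2 branches. Total: 5 + 2 = 7.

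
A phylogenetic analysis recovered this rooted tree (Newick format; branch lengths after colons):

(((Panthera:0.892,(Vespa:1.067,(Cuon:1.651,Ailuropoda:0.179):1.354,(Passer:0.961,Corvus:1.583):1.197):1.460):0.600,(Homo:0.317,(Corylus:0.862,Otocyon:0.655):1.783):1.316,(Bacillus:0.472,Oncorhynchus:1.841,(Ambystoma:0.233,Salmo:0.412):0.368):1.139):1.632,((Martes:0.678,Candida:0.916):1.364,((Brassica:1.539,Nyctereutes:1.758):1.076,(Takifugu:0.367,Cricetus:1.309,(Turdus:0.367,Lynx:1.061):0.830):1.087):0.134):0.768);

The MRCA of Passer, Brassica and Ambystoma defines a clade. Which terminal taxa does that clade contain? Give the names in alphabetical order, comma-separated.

Tracing Passer: it sits inside (Passer,Corvus).
Tracing Brassica: it sits inside (Brassica,Nyctereutes).
Tracing Ambystoma: it sits inside (Ambystoma,Salmo).
The smallest clade enclosing all 3 is the whole tree (their MRCA is the root), so the answer is all 21 tips in alphabetical order.

Ailuropoda, Ambystoma, Bacillus, Brassica, Candida, Corvus, Corylus, Cricetus, Cuon, Homo, Lynx, Martes, Nyctereutes, Oncorhynchus, Otocyon, Panthera, Passer, Salmo, Takifugu, Turdus, Vespa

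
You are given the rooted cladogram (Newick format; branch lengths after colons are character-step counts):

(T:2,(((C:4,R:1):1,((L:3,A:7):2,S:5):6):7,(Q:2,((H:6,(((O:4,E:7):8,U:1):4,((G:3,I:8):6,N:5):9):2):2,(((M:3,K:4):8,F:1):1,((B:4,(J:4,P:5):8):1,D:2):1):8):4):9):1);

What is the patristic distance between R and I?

The path runs R → … → MRCA → … → I; the MRCA is the node subtending (((C,R),((L,A),S)),(Q,((H,(((O,E),U),((G,I),N))),(((M,K),F),((B,(J,P)),D))))).
Branch lengths along that path: 1 + 1 + 7 + 9 + 4 + 2 + 2 + 9 + 6 + 8 = 49.

49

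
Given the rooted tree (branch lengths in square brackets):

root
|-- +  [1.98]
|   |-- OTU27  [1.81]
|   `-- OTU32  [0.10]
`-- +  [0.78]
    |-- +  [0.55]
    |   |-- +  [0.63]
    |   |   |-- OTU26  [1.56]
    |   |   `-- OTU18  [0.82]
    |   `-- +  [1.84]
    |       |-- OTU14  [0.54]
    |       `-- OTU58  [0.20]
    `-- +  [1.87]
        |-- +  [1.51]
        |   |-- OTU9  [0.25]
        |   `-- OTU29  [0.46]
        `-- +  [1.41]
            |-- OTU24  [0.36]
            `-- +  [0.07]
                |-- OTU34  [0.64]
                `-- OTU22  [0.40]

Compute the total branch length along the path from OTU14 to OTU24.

The path runs OTU14 → … → MRCA → … → OTU24; the MRCA is the node subtending (((OTU26,OTU18),(OTU14,OTU58)),((OTU9,OTU29),(OTU24,(OTU34,OTU22)))).
Branch lengths along that path: 0.54 + 1.84 + 0.55 + 1.87 + 1.41 + 0.36 = 6.57.

6.57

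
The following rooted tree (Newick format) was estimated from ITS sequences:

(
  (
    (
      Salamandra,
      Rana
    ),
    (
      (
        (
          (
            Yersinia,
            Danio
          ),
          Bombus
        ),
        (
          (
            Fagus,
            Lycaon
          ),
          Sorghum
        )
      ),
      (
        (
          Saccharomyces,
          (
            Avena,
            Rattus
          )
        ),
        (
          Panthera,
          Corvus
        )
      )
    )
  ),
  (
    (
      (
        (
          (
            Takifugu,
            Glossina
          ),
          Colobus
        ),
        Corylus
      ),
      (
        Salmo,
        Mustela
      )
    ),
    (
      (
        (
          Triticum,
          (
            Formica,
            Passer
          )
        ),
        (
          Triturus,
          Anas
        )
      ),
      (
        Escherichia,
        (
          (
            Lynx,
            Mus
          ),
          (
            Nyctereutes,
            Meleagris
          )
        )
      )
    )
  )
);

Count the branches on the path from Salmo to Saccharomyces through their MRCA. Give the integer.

9

The MRCA of Salmo and Saccharomyces is the root of the tree.
From Salmo up to that node: 4 branches. From Saccharomyces up to the same node: 5 branches. Total: 4 + 5 = 9.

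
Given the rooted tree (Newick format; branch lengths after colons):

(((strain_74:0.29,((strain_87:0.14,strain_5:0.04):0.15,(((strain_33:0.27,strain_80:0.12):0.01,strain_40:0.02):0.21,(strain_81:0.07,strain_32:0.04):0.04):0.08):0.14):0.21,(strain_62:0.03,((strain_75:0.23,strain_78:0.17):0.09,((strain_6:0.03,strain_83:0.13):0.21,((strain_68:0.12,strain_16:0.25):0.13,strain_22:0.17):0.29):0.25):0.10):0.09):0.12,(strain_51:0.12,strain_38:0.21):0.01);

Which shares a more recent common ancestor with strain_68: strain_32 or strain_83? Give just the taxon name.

strain_83

The MRCA of strain_68 and strain_83 subtends ((strain_6,strain_83),((strain_68,strain_16),strain_22)) (5 taxa).
The MRCA of strain_68 and strain_32 subtends ((strain_74,((strain_87,strain_5),(((strain_33,strain_80),strain_40),(strain_81,strain_32)))),(strain_62,((strain_75,strain_78),((strain_6,strain_83),((strain_68,strain_16),strain_22))))) (16 taxa).
The first is nested inside the second, so strain_68 shares a more recent common ancestor with strain_83.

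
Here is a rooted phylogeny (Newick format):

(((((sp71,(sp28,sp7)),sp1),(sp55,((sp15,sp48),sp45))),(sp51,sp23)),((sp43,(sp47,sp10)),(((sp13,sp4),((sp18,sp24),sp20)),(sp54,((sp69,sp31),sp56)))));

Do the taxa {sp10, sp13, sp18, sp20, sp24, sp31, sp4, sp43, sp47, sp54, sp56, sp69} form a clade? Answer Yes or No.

Yes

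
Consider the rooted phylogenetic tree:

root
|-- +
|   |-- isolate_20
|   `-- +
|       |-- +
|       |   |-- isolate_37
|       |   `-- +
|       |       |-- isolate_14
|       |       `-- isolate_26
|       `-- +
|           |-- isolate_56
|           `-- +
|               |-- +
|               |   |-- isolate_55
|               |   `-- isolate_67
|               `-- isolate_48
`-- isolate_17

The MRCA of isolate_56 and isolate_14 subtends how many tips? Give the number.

7

The MRCA of isolate_56 and isolate_14 is the node subtending ((isolate_37,(isolate_14,isolate_26)),(isolate_56,((isolate_55,isolate_67),isolate_48))).
That clade contains 7 terminal taxa: isolate_14, isolate_26, isolate_37, isolate_48, isolate_55, isolate_56, isolate_67.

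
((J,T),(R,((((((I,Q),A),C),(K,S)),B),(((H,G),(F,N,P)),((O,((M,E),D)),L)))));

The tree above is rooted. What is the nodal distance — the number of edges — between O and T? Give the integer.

The MRCA of O and T is the root of the tree.
From O up to that node: 6 branches. From T up to the same node: 2 branches. Total: 6 + 2 = 8.

8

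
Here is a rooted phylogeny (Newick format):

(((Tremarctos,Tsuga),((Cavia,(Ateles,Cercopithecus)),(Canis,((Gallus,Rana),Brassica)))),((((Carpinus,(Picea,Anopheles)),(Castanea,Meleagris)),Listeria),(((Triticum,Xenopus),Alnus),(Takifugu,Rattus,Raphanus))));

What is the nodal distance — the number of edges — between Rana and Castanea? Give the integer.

11

The MRCA of Rana and Castanea is the root of the tree.
From Rana up to that node: 6 branches. From Castanea up to the same node: 5 branches. Total: 6 + 5 = 11.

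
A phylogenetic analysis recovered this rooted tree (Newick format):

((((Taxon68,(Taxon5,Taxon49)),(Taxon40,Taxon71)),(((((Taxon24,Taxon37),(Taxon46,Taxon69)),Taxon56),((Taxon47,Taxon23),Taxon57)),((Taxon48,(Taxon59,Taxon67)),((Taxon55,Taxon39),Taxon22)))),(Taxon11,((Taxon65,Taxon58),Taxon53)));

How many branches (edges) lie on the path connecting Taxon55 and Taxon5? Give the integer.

9

The MRCA of Taxon55 and Taxon5 is the node subtending (((Taxon68,(Taxon5,Taxon49)),(Taxon40,Taxon71)),(((((Taxon24,Taxon37),(Taxon46,Taxon69)),Taxon56),((Taxon47,Taxon23),Taxon57)),((Taxon48,(Taxon59,Taxon67)),((Taxon55,Taxon39),Taxon22)))).
From Taxon55 up to that node: 5 branches. From Taxon5 up to the same node: 4 branches. Total: 5 + 4 = 9.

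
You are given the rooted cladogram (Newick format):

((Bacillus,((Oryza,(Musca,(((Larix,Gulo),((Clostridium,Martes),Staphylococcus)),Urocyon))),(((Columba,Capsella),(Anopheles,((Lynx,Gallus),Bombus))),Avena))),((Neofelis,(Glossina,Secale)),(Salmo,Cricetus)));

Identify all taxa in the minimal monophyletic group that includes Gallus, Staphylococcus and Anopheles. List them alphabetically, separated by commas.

Anopheles, Avena, Bombus, Capsella, Clostridium, Columba, Gallus, Gulo, Larix, Lynx, Martes, Musca, Oryza, Staphylococcus, Urocyon

Tracing Gallus: it sits inside (Lynx,Gallus).
Tracing Staphylococcus: it sits inside ((Clostridium,Martes),Staphylococcus).
Tracing Anopheles: it sits inside (Anopheles,((Lynx,Gallus),Bombus)).
The smallest clade enclosing all 3 is ((Oryza,(Musca,(((Larix,Gulo),((Clostridium,Martes),Staphylococcus)),Urocyon))),(((Columba,Capsella),(Anopheles,((Lynx,Gallus),Bombus))),Avena)); the answer is its 15 terminal taxa in alphabetical order.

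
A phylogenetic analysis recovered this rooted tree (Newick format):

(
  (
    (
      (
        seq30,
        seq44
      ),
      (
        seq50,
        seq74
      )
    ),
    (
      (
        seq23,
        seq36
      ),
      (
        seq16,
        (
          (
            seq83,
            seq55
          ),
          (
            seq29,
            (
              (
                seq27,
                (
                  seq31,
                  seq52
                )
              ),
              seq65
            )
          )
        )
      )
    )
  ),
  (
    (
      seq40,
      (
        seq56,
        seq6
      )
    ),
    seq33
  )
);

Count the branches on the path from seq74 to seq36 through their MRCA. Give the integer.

The MRCA of seq74 and seq36 is the node subtending (((seq30,seq44),(seq50,seq74)),((seq23,seq36),(seq16,((seq83,seq55),(seq29,((seq27,(seq31,seq52)),seq65)))))).
From seq74 up to that node: 3 branches. From seq36 up to the same node: 3 branches. Total: 3 + 3 = 6.

6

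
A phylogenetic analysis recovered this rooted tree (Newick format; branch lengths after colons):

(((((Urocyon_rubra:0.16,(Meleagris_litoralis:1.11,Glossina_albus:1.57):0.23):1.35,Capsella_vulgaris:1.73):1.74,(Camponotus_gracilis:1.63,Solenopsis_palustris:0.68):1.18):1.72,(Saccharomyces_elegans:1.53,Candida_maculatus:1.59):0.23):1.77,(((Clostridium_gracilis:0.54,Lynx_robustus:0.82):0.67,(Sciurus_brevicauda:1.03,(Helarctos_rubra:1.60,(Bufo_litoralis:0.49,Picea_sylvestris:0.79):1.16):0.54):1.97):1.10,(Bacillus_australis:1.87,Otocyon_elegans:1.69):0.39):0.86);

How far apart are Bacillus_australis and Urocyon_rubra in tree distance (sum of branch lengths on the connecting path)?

9.86

The path runs Bacillus_australis → … → MRCA → … → Urocyon_rubra; the MRCA is the root of the tree.
Branch lengths along that path: 1.87 + 0.39 + 0.86 + 1.77 + 1.72 + 1.74 + 1.35 + 0.16 = 9.86.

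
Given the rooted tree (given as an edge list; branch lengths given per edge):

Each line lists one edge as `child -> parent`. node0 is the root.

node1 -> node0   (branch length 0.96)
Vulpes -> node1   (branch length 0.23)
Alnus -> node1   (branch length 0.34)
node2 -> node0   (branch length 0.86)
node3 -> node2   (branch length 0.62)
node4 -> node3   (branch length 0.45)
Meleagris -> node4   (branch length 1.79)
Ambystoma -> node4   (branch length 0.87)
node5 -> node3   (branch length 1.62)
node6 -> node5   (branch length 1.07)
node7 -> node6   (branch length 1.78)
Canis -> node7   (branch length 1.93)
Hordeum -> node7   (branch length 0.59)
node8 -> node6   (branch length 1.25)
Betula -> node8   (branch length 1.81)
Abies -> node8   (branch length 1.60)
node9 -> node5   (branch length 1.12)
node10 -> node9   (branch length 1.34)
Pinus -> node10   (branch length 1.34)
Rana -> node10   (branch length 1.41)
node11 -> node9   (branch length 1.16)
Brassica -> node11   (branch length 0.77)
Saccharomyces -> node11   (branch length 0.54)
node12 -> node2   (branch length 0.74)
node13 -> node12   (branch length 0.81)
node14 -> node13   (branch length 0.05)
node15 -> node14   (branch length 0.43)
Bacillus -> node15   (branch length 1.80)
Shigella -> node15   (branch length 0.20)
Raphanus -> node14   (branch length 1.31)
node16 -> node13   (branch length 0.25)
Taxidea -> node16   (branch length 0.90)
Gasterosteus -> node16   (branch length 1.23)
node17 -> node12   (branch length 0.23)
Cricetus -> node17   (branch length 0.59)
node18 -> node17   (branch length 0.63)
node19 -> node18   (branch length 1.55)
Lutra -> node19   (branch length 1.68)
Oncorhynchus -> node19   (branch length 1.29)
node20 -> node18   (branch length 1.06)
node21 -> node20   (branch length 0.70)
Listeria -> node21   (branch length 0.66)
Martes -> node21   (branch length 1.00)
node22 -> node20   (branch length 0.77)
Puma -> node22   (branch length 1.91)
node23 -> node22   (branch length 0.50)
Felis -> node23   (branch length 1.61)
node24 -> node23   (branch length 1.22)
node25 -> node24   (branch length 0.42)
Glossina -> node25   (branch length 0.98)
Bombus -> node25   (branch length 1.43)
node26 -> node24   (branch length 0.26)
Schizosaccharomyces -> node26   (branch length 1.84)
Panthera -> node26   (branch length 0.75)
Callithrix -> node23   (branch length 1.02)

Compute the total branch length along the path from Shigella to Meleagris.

The path runs Shigella → … → MRCA → … → Meleagris; the MRCA is the node subtending (((Meleagris,Ambystoma),(((Canis,Hordeum),(Betula,Abies)),((Pinus,Rana),(Brassica,Saccharomyces)))),((((Bacillus,Shigella),Raphanus),(Taxidea,Gasterosteus)),(Cricetus,((Lutra,Oncorhynchus),((Listeria,Martes),(Puma,(Felis,((Glossina,Bombus),(Schizosaccharomyces,Panthera)),Callithrix))))))).
Branch lengths along that path: 0.20 + 0.43 + 0.05 + 0.81 + 0.74 + 0.62 + 0.45 + 1.79 = 5.09.

5.09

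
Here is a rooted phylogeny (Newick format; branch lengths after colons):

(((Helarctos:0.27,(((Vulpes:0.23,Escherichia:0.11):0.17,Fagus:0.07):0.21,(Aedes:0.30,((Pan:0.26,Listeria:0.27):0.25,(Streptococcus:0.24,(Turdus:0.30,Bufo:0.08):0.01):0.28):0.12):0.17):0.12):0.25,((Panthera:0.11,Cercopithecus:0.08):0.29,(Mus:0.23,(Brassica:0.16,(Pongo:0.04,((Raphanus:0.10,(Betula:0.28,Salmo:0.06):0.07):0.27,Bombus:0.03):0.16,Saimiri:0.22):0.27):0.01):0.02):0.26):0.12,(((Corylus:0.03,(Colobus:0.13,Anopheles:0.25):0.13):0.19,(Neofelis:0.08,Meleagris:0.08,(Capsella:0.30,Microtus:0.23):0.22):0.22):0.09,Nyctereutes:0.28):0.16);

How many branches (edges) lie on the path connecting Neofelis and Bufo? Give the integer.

12

The MRCA of Neofelis and Bufo is the root of the tree.
From Neofelis up to that node: 4 branches. From Bufo up to the same node: 8 branches. Total: 4 + 8 = 12.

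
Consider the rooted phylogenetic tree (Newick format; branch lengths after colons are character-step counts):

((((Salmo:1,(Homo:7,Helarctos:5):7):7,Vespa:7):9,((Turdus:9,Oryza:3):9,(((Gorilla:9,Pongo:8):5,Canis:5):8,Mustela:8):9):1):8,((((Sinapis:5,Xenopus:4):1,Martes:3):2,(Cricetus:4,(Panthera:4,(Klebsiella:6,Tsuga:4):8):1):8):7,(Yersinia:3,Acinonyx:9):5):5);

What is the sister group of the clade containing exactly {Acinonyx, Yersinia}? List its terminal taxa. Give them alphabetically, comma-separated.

The clade containing exactly {Acinonyx, Yersinia} attaches to the tree at the node subtending ((((Sinapis,Xenopus),Martes),(Cricetus,(Panthera,(Klebsiella,Tsuga)))),(Yersinia,Acinonyx)).
The other lineage descending from that same node — the sister group — is (((Sinapis,Xenopus),Martes),(Cricetus,(Panthera,(Klebsiella,Tsuga)))); its 7 tips in alphabetical order are the answer.

Cricetus, Klebsiella, Martes, Panthera, Sinapis, Tsuga, Xenopus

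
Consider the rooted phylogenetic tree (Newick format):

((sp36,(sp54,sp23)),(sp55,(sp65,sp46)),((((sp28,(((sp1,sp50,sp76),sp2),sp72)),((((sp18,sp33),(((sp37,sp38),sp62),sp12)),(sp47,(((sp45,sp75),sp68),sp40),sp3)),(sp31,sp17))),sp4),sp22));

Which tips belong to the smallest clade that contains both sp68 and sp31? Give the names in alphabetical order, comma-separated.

sp12, sp17, sp18, sp3, sp31, sp33, sp37, sp38, sp40, sp45, sp47, sp62, sp68, sp75

Tracing sp68: it sits inside ((sp45,sp75),sp68).
Tracing sp31: it sits inside (sp31,sp17).
The smallest clade enclosing both is ((((sp18,sp33),(((sp37,sp38),sp62),sp12)),(sp47,(((sp45,sp75),sp68),sp40),sp3)),(sp31,sp17)); the answer is its 14 terminal taxa in alphabetical order.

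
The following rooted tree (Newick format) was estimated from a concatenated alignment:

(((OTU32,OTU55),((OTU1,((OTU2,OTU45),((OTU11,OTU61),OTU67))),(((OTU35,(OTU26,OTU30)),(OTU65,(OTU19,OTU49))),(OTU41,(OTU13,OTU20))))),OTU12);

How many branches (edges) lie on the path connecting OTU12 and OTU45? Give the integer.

7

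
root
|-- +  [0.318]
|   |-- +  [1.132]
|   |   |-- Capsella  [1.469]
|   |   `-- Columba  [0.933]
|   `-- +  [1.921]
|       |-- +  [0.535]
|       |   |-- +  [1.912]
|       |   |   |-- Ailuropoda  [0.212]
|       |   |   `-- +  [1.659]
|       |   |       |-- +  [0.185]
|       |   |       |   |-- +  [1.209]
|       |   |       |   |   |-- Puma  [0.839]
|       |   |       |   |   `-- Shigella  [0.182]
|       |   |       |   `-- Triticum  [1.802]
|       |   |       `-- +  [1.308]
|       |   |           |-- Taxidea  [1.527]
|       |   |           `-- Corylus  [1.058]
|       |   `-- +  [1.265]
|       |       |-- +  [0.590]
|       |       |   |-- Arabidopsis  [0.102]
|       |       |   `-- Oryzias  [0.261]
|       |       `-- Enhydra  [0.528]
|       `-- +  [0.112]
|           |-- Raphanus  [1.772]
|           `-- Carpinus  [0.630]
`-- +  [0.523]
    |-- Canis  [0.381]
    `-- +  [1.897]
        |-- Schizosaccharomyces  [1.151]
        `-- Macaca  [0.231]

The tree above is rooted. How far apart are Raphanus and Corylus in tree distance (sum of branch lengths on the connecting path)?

The path runs Raphanus → … → MRCA → … → Corylus; the MRCA is the node subtending (((Ailuropoda,(((Puma,Shigella),Triticum),(Taxidea,Corylus))),((Arabidopsis,Oryzias),Enhydra)),(Raphanus,Carpinus)).
Branch lengths along that path: 1.772 + 0.112 + 0.535 + 1.912 + 1.659 + 1.308 + 1.058 = 8.356.

8.356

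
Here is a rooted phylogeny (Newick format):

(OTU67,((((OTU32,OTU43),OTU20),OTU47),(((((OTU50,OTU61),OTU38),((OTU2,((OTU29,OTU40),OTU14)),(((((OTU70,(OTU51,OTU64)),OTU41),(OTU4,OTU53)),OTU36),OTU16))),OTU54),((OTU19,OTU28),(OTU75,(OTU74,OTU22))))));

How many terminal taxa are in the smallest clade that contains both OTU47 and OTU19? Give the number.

The MRCA of OTU47 and OTU19 is the node subtending ((((OTU32,OTU43),OTU20),OTU47),(((((OTU50,OTU61),OTU38),((OTU2,((OTU29,OTU40),OTU14)),(((((OTU70,(OTU51,OTU64)),OTU41),(OTU4,OTU53)),OTU36),OTU16))),OTU54),((OTU19,OTU28),(OTU75,(OTU74,OTU22))))).
That clade contains 25 terminal taxa: OTU14, OTU16, OTU19, OTU2, OTU20, OTU22, OTU28, OTU29, OTU32, OTU36, OTU38, OTU4, OTU40, OTU41, OTU43, OTU47, OTU50, OTU51, OTU53, OTU54, OTU61, OTU64, OTU70, OTU74, OTU75.

25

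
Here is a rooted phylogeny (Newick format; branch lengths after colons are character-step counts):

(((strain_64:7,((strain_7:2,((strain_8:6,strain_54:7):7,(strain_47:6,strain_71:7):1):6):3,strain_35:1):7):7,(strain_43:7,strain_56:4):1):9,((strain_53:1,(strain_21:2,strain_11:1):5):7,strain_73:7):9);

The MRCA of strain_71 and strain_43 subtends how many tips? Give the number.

9

The MRCA of strain_71 and strain_43 is the node subtending ((strain_64,((strain_7,((strain_8,strain_54),(strain_47,strain_71))),strain_35)),(strain_43,strain_56)).
That clade contains 9 terminal taxa: strain_35, strain_43, strain_47, strain_54, strain_56, strain_64, strain_7, strain_71, strain_8.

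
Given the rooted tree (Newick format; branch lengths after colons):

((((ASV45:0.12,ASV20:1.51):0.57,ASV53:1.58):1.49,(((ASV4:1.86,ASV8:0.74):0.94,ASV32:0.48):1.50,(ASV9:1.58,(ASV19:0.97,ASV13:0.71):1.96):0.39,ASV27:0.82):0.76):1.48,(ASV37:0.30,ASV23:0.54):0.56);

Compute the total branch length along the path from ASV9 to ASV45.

The path runs ASV9 → … → MRCA → … → ASV45; the MRCA is the node subtending (((ASV45,ASV20),ASV53),(((ASV4,ASV8),ASV32),(ASV9,(ASV19,ASV13)),ASV27)).
Branch lengths along that path: 1.58 + 0.39 + 0.76 + 1.49 + 0.57 + 0.12 = 4.91.

4.91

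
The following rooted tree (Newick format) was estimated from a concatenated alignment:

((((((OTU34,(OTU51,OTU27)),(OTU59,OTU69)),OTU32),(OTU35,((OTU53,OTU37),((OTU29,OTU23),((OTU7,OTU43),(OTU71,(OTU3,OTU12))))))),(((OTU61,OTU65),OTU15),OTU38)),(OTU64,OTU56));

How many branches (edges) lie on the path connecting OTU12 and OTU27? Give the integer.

12

The MRCA of OTU12 and OTU27 is the node subtending ((((OTU34,(OTU51,OTU27)),(OTU59,OTU69)),OTU32),(OTU35,((OTU53,OTU37),((OTU29,OTU23),((OTU7,OTU43),(OTU71,(OTU3,OTU12))))))).
From OTU12 up to that node: 7 branches. From OTU27 up to the same node: 5 branches. Total: 7 + 5 = 12.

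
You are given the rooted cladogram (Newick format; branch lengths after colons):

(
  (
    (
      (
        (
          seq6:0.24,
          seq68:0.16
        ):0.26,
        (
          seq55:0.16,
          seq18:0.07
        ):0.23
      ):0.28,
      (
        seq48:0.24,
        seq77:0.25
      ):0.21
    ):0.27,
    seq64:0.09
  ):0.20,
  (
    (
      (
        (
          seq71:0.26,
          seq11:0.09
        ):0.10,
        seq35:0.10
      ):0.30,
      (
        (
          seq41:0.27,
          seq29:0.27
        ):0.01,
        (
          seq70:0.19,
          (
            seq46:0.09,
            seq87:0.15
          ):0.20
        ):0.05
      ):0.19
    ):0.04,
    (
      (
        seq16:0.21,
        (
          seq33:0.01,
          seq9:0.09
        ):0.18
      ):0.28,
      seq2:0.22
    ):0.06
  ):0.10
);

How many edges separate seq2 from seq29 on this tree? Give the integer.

6

The MRCA of seq2 and seq29 is the node subtending ((((seq71,seq11),seq35),((seq41,seq29),(seq70,(seq46,seq87)))),((seq16,(seq33,seq9)),seq2)).
From seq2 up to that node: 2 branches. From seq29 up to the same node: 4 branches. Total: 2 + 4 = 6.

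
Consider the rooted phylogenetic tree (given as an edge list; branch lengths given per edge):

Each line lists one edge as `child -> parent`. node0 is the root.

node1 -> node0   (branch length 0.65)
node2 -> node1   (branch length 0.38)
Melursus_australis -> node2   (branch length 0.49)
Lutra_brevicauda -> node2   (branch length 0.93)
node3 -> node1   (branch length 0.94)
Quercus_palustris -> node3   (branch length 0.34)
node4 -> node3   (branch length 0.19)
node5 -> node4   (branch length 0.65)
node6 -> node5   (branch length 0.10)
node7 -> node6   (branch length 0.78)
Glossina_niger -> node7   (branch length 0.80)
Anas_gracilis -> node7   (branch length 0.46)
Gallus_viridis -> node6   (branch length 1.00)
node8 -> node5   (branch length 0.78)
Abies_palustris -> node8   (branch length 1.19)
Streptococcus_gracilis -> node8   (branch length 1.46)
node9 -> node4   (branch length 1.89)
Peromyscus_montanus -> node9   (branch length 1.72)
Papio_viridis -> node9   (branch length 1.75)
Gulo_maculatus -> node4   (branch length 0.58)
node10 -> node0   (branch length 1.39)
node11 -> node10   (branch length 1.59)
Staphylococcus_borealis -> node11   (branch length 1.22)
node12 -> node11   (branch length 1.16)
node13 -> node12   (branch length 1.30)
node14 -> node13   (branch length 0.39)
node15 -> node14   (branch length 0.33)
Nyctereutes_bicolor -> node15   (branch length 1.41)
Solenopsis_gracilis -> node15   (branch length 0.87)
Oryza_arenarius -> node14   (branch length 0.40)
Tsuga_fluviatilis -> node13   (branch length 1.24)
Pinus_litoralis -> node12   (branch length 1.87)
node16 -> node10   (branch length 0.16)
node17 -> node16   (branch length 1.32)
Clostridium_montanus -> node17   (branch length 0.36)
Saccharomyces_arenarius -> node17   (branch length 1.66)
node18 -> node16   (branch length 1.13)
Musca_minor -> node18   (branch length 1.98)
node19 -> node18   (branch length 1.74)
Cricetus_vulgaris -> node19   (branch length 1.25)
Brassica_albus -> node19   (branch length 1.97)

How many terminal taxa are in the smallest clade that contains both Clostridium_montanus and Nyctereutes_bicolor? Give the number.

The MRCA of Clostridium_montanus and Nyctereutes_bicolor is the node subtending ((Staphylococcus_borealis,((((Nyctereutes_bicolor,Solenopsis_gracilis),Oryza_arenarius),Tsuga_fluviatilis),Pinus_litoralis)),((Clostridium_montanus,Saccharomyces_arenarius),(Musca_minor,(Cricetus_vulgaris,Brassica_albus)))).
That clade contains 11 terminal taxa: Brassica_albus, Clostridium_montanus, Cricetus_vulgaris, Musca_minor, Nyctereutes_bicolor, Oryza_arenarius, Pinus_litoralis, Saccharomyces_arenarius, Solenopsis_gracilis, Staphylococcus_borealis, Tsuga_fluviatilis.

11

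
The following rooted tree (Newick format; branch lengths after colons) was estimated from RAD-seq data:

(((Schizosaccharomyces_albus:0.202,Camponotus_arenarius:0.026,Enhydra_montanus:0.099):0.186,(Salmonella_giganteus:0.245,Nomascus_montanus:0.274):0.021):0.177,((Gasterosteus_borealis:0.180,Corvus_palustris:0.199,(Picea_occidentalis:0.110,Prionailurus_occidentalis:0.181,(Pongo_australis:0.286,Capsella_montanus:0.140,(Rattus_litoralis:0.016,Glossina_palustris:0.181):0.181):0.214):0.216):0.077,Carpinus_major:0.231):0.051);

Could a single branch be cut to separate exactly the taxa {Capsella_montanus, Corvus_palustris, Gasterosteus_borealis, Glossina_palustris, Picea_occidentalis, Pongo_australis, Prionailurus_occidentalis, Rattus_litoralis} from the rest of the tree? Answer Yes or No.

The most recent common ancestor of these taxa subtends (Gasterosteus_borealis,Corvus_palustris,(Picea_occidentalis,Prionailurus_occidentalis,(Pongo_australis,Capsella_montanus,(Rattus_litoralis,Glossina_palustris)))).
That clade has exactly 8 tips — every listed taxon and nothing else — so the group is monophyletic.

Yes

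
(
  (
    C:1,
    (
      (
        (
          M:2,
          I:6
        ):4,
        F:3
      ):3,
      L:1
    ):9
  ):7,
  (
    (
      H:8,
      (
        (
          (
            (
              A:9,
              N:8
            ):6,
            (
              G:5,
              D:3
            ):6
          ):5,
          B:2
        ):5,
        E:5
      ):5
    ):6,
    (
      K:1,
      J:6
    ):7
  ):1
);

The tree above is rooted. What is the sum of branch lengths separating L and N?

The path runs L → … → MRCA → … → N; the MRCA is the root of the tree.
Branch lengths along that path: 1 + 9 + 7 + 1 + 6 + 5 + 5 + 5 + 6 + 8 = 53.

53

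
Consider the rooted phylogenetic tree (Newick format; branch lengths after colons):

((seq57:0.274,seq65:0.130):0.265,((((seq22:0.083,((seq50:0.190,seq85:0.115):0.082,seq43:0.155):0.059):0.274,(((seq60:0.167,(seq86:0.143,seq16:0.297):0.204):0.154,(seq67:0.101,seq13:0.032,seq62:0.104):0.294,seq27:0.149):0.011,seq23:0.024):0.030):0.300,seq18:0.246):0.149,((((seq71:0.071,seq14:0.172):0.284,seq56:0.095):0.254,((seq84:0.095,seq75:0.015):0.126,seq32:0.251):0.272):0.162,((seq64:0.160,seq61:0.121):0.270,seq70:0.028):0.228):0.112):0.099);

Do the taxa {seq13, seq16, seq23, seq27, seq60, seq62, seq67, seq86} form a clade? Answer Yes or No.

The most recent common ancestor of these taxa subtends (((seq60,(seq86,seq16)),(seq67,seq13,seq62),seq27),seq23).
That clade has exactly 8 tips — every listed taxon and nothing else — so the group is monophyletic.

Yes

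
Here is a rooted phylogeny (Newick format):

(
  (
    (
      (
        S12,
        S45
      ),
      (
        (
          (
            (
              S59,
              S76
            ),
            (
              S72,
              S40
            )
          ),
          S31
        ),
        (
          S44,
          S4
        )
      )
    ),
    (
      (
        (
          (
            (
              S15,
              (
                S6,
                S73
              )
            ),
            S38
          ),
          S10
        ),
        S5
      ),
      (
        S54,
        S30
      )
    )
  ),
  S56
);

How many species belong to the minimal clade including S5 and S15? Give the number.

6

The MRCA of S5 and S15 is the node subtending ((((S15,(S6,S73)),S38),S10),S5).
That clade contains 6 terminal taxa: S10, S15, S38, S5, S6, S73.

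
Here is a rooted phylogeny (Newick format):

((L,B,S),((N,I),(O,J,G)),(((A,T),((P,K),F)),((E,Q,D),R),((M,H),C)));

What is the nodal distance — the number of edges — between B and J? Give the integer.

The MRCA of B and J is the root of the tree.
From B up to that node: 2 branches. From J up to the same node: 3 branches. Total: 2 + 3 = 5.

5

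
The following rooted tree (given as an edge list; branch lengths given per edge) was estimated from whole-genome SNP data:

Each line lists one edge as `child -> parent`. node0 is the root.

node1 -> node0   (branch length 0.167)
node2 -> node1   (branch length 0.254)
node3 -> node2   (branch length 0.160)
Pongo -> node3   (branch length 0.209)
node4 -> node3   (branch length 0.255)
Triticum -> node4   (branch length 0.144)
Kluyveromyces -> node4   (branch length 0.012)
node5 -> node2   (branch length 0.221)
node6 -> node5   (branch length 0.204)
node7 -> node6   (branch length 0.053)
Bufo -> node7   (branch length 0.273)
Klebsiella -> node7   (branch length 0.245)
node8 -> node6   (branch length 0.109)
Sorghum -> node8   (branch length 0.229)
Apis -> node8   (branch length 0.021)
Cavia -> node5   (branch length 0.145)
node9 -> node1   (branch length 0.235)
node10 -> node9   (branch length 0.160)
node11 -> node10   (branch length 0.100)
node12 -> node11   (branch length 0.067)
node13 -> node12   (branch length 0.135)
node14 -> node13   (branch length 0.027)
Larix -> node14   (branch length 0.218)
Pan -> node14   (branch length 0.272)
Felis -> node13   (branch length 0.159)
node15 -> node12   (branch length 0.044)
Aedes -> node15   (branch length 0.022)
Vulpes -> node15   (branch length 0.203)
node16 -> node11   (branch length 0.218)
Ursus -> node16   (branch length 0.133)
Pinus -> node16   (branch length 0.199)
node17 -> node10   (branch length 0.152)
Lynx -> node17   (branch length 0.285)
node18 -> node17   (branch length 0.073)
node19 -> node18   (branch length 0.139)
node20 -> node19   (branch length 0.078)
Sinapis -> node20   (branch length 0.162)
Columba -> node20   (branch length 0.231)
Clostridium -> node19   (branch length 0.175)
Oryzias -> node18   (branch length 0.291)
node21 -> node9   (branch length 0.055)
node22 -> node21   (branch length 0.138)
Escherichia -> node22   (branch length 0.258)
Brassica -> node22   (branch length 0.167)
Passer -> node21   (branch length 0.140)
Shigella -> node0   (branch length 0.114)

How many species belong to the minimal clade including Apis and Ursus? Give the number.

23

The MRCA of Apis and Ursus is the node subtending (((Pongo,(Triticum,Kluyveromyces)),(((Bufo,Klebsiella),(Sorghum,Apis)),Cavia)),((((((Larix,Pan),Felis),(Aedes,Vulpes)),(Ursus,Pinus)),(Lynx,(((Sinapis,Columba),Clostridium),Oryzias))),((Escherichia,Brassica),Passer))).
That clade contains 23 terminal taxa: Aedes, Apis, Brassica, Bufo, Cavia, Clostridium, Columba, Escherichia, Felis, Klebsiella, Kluyveromyces, Larix, Lynx, Oryzias, Pan, Passer, Pinus, Pongo, Sinapis, Sorghum, Triticum, Ursus, Vulpes.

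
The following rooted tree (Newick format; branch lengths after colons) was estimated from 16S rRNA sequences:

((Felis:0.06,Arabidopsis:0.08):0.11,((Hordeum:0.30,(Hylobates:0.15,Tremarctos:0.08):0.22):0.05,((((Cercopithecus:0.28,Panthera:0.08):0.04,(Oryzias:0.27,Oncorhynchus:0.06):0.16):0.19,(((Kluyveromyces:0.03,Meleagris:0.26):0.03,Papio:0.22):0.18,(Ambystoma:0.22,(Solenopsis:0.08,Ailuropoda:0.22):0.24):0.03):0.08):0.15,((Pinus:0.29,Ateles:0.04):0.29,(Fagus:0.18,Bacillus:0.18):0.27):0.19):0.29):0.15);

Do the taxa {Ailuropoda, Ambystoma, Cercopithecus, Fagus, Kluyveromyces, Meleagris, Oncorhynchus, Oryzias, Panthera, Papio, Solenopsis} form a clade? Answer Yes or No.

The MRCA of the listed taxa subtends ((((Cercopithecus,Panthera),(Oryzias,Oncorhynchus)),(((Kluyveromyces,Meleagris),Papio),(Ambystoma,(Solenopsis,Ailuropoda)))),((Pinus,Ateles),(Fagus,Bacillus))).
That clade also contains Ateles, Bacillus, Pinus, which are not in the proposed group, so the group is not monophyletic.

No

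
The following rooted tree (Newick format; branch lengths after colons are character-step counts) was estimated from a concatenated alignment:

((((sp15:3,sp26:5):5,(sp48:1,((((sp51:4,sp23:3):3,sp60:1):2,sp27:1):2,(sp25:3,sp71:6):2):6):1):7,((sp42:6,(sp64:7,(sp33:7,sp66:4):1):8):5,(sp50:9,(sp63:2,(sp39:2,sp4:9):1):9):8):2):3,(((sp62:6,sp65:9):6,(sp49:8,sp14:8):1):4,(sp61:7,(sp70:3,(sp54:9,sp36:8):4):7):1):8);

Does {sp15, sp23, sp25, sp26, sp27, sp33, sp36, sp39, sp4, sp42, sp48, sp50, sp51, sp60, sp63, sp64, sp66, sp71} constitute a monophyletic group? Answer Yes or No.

No

The MRCA of the listed taxa is the root, so the smallest clade containing them is the whole tree.
That clade also contains sp14, sp49, sp54, sp61, sp62, sp65, sp70, which are not in the proposed group, so the group is not monophyletic.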